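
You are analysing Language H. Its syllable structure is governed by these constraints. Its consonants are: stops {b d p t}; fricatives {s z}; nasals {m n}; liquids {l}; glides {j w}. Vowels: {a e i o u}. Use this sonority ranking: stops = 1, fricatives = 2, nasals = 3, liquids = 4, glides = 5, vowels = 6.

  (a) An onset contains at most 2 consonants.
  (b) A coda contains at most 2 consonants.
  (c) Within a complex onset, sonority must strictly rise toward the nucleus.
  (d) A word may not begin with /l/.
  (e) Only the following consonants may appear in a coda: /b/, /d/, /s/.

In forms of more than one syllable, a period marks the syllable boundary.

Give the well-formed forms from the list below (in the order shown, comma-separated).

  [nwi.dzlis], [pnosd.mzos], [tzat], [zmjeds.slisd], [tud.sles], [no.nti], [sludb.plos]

[tud.sles], [sludb.plos]

[nwi.dzlis] — violates constraint (a): syllable 2 onset /dzl/ has 3 consonants (> 2) → ill-formed
[pnosd.mzos] — violates constraint (c): syllable 2 onset /mz/: /m/ (nasal, 3) → /z/ (fricative, 2) does not rise → ill-formed
[tzat] — violates constraint (e): syllable 1 coda contains /t/, which is not a licensed coda consonant → ill-formed
[zmjeds.slisd] — violates constraint (a): syllable 1 onset /zmj/ has 3 consonants (> 2) → ill-formed
[tud.sles] — σ1 onset /t/, coda /d/ ok; σ2 onset /sl/ (2→4 rises), coda /s/ ok → well-formed
[no.nti] — violates constraint (c): syllable 2 onset /nt/: /n/ (nasal, 3) → /t/ (stop, 1) does not rise → ill-formed
[sludb.plos] — σ1 onset /sl/ (2→4 rises), coda /db/ (2C) ok; σ2 onset /pl/ (1→4 rises), coda /s/ ok → well-formed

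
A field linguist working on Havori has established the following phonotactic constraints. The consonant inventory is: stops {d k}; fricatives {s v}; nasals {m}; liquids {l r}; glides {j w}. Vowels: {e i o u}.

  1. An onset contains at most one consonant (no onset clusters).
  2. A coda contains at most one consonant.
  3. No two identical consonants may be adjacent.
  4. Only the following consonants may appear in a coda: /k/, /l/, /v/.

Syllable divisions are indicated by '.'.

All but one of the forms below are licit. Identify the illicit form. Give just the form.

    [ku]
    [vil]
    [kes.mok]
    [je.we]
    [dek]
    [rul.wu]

[kes.mok]

[ku] — σ1 onset /k/, coda /∅/ ok → licit
[vil] — σ1 onset /v/, coda /l/ ok → licit
[kes.mok] — violates constraint 4: syllable 1 coda contains /s/, which is not a licensed coda consonant → illicit
[je.we] — σ1 onset /j/, coda /∅/ ok; σ2 onset /w/, coda /∅/ ok → licit
[dek] — σ1 onset /d/, coda /k/ ok → licit
[rul.wu] — σ1 onset /r/, coda /l/ ok; σ2 onset /w/, coda /∅/ ok → licit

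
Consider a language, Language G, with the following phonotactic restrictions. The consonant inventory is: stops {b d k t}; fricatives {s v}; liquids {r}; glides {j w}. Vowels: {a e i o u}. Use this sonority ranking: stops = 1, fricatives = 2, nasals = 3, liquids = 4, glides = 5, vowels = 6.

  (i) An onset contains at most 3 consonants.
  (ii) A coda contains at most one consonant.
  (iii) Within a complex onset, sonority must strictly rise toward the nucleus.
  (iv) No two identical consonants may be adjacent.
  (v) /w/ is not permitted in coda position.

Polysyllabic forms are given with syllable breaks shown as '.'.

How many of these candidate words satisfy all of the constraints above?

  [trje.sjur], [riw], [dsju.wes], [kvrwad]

2

[trje.sjur] — σ1 onset /trj/ (1→4→5 rises), coda /∅/ ok; σ2 onset /sj/ (2→5 rises), coda /r/ ok → permitted
[riw] — violates constraint (v): syllable 1 coda contains /w/ → not permitted
[dsju.wes] — σ1 onset /dsj/ (1→2→5 rises), coda /∅/ ok; σ2 onset /w/, coda /s/ ok → permitted
[kvrwad] — violates constraint (i): syllable 1 onset /kvrw/ has 4 consonants (> 3) → not permitted
Permitted: [trje.sjur], [dsju.wes] → 2.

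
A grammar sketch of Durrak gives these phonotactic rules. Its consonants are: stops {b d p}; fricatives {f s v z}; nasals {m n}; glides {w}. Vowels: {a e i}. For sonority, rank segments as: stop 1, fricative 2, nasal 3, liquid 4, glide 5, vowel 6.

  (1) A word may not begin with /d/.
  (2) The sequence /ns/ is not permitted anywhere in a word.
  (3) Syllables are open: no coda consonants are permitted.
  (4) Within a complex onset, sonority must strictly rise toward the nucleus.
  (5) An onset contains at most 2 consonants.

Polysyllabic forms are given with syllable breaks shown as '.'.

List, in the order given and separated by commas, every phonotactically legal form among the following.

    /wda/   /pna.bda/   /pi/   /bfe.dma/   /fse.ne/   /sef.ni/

/wda/ — violates constraint 4: syllable 1 onset /wd/: /w/ (glide, 5) → /d/ (stop, 1) does not rise → phonotactically illegal
/pna.bda/ — violates constraint 4: syllable 2 onset /bd/: /b/ (stop, 1) → /d/ (stop, 1) does not rise → phonotactically illegal
/pi/ — σ1 onset /p/, coda /∅/ ok → phonotactically legal
/bfe.dma/ — σ1 onset /bf/ (1→2 rises), coda /∅/ ok; σ2 onset /dm/ (1→3 rises), coda /∅/ ok → phonotactically legal
/fse.ne/ — violates constraint 4: syllable 1 onset /fs/: /f/ (fricative, 2) → /s/ (fricative, 2) does not rise → phonotactically illegal
/sef.ni/ — violates constraint 3: syllable 1 coda /f/ has 1 consonant (> 0) → phonotactically illegal

/pi/, /bfe.dma/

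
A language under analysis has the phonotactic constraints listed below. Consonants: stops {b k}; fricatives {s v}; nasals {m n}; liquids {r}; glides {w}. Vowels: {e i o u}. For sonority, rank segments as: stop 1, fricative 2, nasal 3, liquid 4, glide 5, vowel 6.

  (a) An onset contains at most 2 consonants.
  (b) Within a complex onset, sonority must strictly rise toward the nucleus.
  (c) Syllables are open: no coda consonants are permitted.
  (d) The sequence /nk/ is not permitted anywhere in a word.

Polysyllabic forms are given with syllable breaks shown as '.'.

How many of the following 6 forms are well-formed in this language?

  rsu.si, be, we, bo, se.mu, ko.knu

rsu.si — violates constraint (b): syllable 1 onset /rs/: /r/ (liquid, 4) → /s/ (fricative, 2) does not rise → ill-formed
be — σ1 onset /b/, coda /∅/ ok → well-formed
we — σ1 onset /w/, coda /∅/ ok → well-formed
bo — σ1 onset /b/, coda /∅/ ok → well-formed
se.mu — σ1 onset /s/, coda /∅/ ok; σ2 onset /m/, coda /∅/ ok → well-formed
ko.knu — σ1 onset /k/, coda /∅/ ok; σ2 onset /kn/ (1→3 rises), coda /∅/ ok → well-formed
Well-formed: be, we, bo, se.mu, ko.knu → 5.

5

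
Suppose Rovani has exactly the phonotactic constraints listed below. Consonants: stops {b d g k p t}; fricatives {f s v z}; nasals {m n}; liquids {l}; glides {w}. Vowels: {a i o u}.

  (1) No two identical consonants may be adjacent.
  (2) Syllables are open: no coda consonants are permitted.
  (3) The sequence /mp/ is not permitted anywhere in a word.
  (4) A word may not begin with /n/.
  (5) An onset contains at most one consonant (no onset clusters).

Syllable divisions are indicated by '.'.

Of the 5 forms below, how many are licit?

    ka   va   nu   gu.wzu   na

ka — σ1 onset /k/, coda /∅/ ok → licit
va — σ1 onset /v/, coda /∅/ ok → licit
nu — violates constraint 4: word begins with /n/ → illicit
gu.wzu — violates constraint 5: syllable 2 onset /wz/ has 2 consonants (> 1) → illicit
na — violates constraint 4: word begins with /n/ → illicit
Licit: ka, va → 2.

2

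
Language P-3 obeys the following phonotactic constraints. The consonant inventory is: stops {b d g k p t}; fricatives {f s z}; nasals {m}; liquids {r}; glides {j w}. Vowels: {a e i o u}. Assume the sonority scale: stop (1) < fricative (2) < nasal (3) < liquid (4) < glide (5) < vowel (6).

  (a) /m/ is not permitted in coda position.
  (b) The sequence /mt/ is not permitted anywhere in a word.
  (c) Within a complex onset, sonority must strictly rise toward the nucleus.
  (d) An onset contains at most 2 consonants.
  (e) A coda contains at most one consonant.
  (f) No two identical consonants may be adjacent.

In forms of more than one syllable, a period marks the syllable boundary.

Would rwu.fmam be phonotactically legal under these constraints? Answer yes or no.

rwu.fmam — violates constraint (a): syllable 2 coda contains /m/ → phonotactically illegal

no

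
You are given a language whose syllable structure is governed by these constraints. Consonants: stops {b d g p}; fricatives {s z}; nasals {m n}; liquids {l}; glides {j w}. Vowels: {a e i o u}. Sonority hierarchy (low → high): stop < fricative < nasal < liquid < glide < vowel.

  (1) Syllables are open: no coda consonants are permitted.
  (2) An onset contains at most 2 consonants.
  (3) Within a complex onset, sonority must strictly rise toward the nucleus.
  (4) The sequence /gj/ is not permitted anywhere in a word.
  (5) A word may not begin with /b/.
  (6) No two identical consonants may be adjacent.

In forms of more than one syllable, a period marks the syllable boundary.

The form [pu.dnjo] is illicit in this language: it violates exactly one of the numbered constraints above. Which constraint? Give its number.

2

[pu.dnjo]: syllable 2 onset /dnj/ has 3 consonants (> 2).
This is a violation of constraint 2: "An onset contains at most 2 consonants."
The remaining constraints (1, 3, 4, 5, 6) are satisfied.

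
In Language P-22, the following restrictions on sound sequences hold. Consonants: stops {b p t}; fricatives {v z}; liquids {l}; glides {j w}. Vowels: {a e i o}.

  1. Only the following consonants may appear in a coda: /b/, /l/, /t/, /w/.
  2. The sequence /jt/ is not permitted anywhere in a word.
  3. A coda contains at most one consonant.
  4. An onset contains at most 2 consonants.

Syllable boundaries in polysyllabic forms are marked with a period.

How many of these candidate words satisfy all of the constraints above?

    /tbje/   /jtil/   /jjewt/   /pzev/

0

/tbje/ — violates constraint 4: syllable 1 onset /tbj/ has 3 consonants (> 2) → illicit
/jtil/ — violates constraint 2: contains banned sequence /jt/ → illicit
/jjewt/ — violates constraint 3: syllable 1 coda /wt/ has 2 consonants (> 1) → illicit
/pzev/ — violates constraint 1: syllable 1 coda contains /v/, which is not a licensed coda consonant → illicit
No form is licit → 0.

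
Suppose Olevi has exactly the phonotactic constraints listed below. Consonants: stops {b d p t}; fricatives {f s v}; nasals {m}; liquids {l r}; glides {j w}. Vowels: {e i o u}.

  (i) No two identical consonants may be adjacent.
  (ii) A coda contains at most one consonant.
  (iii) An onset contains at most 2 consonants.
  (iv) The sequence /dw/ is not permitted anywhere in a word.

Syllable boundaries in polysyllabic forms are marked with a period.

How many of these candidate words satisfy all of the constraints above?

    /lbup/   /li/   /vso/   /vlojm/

/lbup/ — σ1 onset /lb/ (2C), coda /p/ ok → well-formed
/li/ — σ1 onset /l/, coda /∅/ ok → well-formed
/vso/ — σ1 onset /vs/ (2C), coda /∅/ ok → well-formed
/vlojm/ — violates constraint (ii): syllable 1 coda /jm/ has 2 consonants (> 1) → ill-formed
Well-formed: /lbup/, /li/, /vso/ → 3.

3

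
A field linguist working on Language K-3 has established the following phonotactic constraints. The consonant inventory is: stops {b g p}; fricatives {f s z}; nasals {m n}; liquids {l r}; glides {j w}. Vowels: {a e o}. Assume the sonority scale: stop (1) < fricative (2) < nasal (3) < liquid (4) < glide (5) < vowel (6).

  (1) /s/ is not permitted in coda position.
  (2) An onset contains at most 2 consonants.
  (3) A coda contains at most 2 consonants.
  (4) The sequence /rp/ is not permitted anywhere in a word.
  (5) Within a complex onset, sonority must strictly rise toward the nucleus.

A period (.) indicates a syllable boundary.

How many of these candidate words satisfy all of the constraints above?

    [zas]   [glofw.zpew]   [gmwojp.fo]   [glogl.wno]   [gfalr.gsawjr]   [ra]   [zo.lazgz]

[zas] — violates constraint 1: syllable 1 coda contains /s/ → ill-formed
[glofw.zpew] — violates constraint 5: syllable 2 onset /zp/: /z/ (fricative, 2) → /p/ (stop, 1) does not rise → ill-formed
[gmwojp.fo] — violates constraint 2: syllable 1 onset /gmw/ has 3 consonants (> 2) → ill-formed
[glogl.wno] — violates constraint 5: syllable 2 onset /wn/: /w/ (glide, 5) → /n/ (nasal, 3) does not rise → ill-formed
[gfalr.gsawjr] — violates constraint 3: syllable 2 coda /wjr/ has 3 consonants (> 2) → ill-formed
[ra] — σ1 onset /r/, coda /∅/ ok → well-formed
[zo.lazgz] — violates constraint 3: syllable 2 coda /zgz/ has 3 consonants (> 2) → ill-formed
Well-formed: [ra] → 1.

1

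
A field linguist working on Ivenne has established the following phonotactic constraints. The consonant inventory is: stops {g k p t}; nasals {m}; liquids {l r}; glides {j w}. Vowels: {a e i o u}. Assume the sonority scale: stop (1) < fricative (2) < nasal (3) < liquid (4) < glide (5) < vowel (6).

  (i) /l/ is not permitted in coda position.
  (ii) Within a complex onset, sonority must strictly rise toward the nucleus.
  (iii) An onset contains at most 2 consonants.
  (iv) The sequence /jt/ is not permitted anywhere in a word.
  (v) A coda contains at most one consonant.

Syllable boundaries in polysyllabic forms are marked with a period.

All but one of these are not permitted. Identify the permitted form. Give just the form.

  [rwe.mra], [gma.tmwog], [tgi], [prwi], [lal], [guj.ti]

[rwe.mra] — σ1 onset /rw/ (4→5 rises), coda /∅/ ok; σ2 onset /mr/ (3→4 rises), coda /∅/ ok → permitted
[gma.tmwog] — violates constraint (iii): syllable 2 onset /tmw/ has 3 consonants (> 2) → not permitted
[tgi] — violates constraint (ii): syllable 1 onset /tg/: /t/ (stop, 1) → /g/ (stop, 1) does not rise → not permitted
[prwi] — violates constraint (iii): syllable 1 onset /prw/ has 3 consonants (> 2) → not permitted
[lal] — violates constraint (i): syllable 1 coda contains /l/ → not permitted
[guj.ti] — violates constraint (iv): contains banned sequence /jt/ → not permitted

[rwe.mra]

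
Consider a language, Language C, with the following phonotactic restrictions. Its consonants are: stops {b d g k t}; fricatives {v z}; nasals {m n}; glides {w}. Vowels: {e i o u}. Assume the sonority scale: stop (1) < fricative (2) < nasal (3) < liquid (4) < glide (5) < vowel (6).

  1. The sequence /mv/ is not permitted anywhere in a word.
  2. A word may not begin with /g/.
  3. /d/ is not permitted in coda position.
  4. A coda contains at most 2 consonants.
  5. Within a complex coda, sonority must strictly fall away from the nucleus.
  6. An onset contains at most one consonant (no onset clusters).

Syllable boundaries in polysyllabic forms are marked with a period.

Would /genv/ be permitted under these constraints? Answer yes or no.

/genv/ — violates constraint 2: word begins with /g/ → not permitted

no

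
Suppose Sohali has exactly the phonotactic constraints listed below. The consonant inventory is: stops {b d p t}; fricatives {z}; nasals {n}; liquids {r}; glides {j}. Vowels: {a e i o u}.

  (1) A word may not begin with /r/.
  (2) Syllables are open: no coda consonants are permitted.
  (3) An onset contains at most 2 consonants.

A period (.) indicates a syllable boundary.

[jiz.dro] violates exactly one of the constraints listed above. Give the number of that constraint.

2

[jiz.dro]: syllable 1 coda /z/ has 1 consonant (> 0).
This is a violation of constraint 2: "Syllables are open: no coda consonants are permitted."
The remaining constraints (1, 3) are satisfied.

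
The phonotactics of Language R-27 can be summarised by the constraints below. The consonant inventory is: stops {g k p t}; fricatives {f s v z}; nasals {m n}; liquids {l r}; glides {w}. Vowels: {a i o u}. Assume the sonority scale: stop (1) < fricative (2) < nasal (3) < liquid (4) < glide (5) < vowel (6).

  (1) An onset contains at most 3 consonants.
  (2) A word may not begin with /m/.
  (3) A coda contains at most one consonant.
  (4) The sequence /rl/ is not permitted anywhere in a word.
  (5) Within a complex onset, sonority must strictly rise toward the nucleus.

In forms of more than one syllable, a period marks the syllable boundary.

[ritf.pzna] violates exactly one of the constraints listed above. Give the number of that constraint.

3

[ritf.pzna]: syllable 1 coda /tf/ has 2 consonants (> 1).
This is a violation of constraint 3: "A coda contains at most one consonant."
The remaining constraints (1, 2, 4, 5) are satisfied.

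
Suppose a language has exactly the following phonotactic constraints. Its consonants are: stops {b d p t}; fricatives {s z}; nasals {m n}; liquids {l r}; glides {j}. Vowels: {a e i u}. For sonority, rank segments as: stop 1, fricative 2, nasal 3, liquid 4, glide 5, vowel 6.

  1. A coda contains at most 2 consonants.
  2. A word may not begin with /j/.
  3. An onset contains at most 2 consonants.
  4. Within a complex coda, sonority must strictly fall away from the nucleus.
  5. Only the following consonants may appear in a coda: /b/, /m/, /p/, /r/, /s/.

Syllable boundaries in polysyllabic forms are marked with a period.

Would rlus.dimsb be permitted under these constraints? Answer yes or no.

no

rlus.dimsb — violates constraint 1: syllable 2 coda /msb/ has 3 consonants (> 2) → not permitted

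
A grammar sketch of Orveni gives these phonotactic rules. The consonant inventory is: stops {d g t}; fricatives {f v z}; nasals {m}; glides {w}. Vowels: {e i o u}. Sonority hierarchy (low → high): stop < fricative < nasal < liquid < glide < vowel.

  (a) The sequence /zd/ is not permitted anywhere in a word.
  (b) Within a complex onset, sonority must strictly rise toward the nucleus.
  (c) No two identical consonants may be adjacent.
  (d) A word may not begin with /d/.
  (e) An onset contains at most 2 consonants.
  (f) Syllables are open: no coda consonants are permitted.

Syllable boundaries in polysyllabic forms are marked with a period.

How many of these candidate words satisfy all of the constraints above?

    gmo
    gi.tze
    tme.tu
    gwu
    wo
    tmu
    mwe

7

gmo — σ1 onset /gm/ (1→3 rises), coda /∅/ ok → licit
gi.tze — σ1 onset /g/, coda /∅/ ok; σ2 onset /tz/ (1→2 rises), coda /∅/ ok → licit
tme.tu — σ1 onset /tm/ (1→3 rises), coda /∅/ ok; σ2 onset /t/, coda /∅/ ok → licit
gwu — σ1 onset /gw/ (1→5 rises), coda /∅/ ok → licit
wo — σ1 onset /w/, coda /∅/ ok → licit
tmu — σ1 onset /tm/ (1→3 rises), coda /∅/ ok → licit
mwe — σ1 onset /mw/ (3→5 rises), coda /∅/ ok → licit
Licit: gmo, gi.tze, tme.tu, gwu, wo, tmu, mwe → 7.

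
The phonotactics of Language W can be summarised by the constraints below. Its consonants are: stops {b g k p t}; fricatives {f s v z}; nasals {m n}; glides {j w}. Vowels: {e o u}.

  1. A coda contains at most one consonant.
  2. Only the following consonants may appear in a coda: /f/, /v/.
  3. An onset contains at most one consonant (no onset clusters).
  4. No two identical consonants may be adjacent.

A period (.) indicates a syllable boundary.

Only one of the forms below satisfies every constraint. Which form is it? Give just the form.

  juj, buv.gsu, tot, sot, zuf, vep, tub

zuf

juj — violates constraint 2: syllable 1 coda contains /j/, which is not a licensed coda consonant → illicit
buv.gsu — violates constraint 3: syllable 2 onset /gs/ has 2 consonants (> 1) → illicit
tot — violates constraint 2: syllable 1 coda contains /t/, which is not a licensed coda consonant → illicit
sot — violates constraint 2: syllable 1 coda contains /t/, which is not a licensed coda consonant → illicit
zuf — σ1 onset /z/, coda /f/ ok → licit
vep — violates constraint 2: syllable 1 coda contains /p/, which is not a licensed coda consonant → illicit
tub — violates constraint 2: syllable 1 coda contains /b/, which is not a licensed coda consonant → illicit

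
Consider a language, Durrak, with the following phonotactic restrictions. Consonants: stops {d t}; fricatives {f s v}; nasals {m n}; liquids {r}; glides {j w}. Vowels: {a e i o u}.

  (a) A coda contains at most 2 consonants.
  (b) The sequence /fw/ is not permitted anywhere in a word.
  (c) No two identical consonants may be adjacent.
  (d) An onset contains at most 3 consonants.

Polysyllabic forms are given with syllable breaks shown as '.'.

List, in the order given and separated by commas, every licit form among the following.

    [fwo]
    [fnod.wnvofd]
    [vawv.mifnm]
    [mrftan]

[fnod.wnvofd]

[fwo] — violates constraint (b): contains banned sequence /fw/ → illicit
[fnod.wnvofd] — σ1 onset /fn/ (2C), coda /d/ ok; σ2 onset /wnv/ (3C), coda /fd/ (2C) ok → licit
[vawv.mifnm] — violates constraint (a): syllable 2 coda /fnm/ has 3 consonants (> 2) → illicit
[mrftan] — violates constraint (d): syllable 1 onset /mrft/ has 4 consonants (> 3) → illicit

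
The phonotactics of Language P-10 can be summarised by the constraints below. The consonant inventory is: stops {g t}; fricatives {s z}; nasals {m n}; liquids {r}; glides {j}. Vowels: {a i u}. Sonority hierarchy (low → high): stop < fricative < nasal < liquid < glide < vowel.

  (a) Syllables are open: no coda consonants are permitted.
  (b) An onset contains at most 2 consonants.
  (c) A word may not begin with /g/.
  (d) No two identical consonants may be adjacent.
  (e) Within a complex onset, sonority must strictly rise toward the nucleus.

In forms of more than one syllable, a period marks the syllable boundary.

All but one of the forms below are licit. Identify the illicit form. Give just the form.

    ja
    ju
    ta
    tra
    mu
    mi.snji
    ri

mi.snji

ja — σ1 onset /j/, coda /∅/ ok → licit
ju — σ1 onset /j/, coda /∅/ ok → licit
ta — σ1 onset /t/, coda /∅/ ok → licit
tra — σ1 onset /tr/ (1→4 rises), coda /∅/ ok → licit
mu — σ1 onset /m/, coda /∅/ ok → licit
mi.snji — violates constraint (b): syllable 2 onset /snj/ has 3 consonants (> 2) → illicit
ri — σ1 onset /r/, coda /∅/ ok → licit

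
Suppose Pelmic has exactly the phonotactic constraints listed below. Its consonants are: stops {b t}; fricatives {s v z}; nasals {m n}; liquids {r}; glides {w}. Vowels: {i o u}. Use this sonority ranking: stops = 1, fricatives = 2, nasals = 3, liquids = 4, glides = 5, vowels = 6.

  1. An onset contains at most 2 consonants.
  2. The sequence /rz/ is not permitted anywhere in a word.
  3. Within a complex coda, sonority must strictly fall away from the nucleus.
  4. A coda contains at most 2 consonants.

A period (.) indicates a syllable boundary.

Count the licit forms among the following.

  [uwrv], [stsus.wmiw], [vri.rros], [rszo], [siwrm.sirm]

1

[uwrv] — violates constraint 4: syllable 1 coda /wrv/ has 3 consonants (> 2) → illicit
[stsus.wmiw] — violates constraint 1: syllable 1 onset /sts/ has 3 consonants (> 2) → illicit
[vri.rros] — σ1 onset /vr/ (2C), coda /∅/ ok; σ2 onset /rr/ (2C), coda /s/ ok → licit
[rszo] — violates constraint 1: syllable 1 onset /rsz/ has 3 consonants (> 2) → illicit
[siwrm.sirm] — violates constraint 4: syllable 1 coda /wrm/ has 3 consonants (> 2) → illicit
Licit: [vri.rros] → 1.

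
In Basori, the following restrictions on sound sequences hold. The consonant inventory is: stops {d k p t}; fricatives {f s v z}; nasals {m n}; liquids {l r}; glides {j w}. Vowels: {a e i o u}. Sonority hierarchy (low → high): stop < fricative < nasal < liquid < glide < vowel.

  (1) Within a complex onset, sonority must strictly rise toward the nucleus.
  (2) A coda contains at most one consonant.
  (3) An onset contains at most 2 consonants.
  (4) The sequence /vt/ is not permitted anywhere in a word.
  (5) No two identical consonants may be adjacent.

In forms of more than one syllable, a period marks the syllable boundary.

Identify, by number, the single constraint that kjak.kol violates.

kjak.kol: adjacent identical consonants /kk/.
This is a violation of constraint 5: "No two identical consonants may be adjacent."
The remaining constraints (1, 2, 3, 4) are satisfied.

5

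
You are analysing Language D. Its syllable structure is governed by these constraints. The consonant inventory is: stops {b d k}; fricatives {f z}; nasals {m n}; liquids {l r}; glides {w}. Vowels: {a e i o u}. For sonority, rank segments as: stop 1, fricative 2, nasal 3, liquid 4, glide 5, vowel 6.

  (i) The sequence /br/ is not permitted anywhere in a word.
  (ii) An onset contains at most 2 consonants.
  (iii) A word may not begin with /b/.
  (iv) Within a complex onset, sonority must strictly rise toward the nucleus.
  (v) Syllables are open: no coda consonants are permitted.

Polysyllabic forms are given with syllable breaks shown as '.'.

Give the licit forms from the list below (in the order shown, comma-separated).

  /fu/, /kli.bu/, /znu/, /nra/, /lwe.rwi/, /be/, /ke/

/fu/ — σ1 onset /f/, coda /∅/ ok → licit
/kli.bu/ — σ1 onset /kl/ (1→4 rises), coda /∅/ ok; σ2 onset /b/, coda /∅/ ok → licit
/znu/ — σ1 onset /zn/ (2→3 rises), coda /∅/ ok → licit
/nra/ — σ1 onset /nr/ (3→4 rises), coda /∅/ ok → licit
/lwe.rwi/ — σ1 onset /lw/ (4→5 rises), coda /∅/ ok; σ2 onset /rw/ (4→5 rises), coda /∅/ ok → licit
/be/ — violates constraint (iii): word begins with /b/ → illicit
/ke/ — σ1 onset /k/, coda /∅/ ok → licit

/fu/, /kli.bu/, /znu/, /nra/, /lwe.rwi/, /ke/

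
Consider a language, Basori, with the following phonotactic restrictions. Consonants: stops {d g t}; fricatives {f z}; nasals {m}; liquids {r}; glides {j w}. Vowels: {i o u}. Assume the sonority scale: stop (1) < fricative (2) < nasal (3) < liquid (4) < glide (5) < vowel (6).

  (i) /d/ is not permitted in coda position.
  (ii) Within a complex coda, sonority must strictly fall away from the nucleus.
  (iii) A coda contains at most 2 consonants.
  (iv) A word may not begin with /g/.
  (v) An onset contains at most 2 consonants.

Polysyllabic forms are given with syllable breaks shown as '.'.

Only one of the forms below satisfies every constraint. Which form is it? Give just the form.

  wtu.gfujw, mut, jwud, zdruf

wtu.gfujw — violates constraint (ii): syllable 2 coda /jw/: /j/ (glide, 5) → /w/ (glide, 5) does not fall → ill-formed
mut — σ1 onset /m/, coda /t/ ok → well-formed
jwud — violates constraint (i): syllable 1 coda contains /d/ → ill-formed
zdruf — violates constraint (v): syllable 1 onset /zdr/ has 3 consonants (> 2) → ill-formed

mut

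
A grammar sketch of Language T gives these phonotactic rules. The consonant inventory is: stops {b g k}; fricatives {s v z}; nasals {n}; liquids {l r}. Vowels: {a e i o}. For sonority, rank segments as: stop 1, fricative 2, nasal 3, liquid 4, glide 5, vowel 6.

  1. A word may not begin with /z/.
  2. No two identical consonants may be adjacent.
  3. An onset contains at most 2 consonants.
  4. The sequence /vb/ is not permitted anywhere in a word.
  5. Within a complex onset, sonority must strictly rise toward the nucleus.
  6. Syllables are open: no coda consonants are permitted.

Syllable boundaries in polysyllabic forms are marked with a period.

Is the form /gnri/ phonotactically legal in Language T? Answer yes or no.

no

/gnri/ — violates constraint 3: syllable 1 onset /gnr/ has 3 consonants (> 2) → phonotactically illegal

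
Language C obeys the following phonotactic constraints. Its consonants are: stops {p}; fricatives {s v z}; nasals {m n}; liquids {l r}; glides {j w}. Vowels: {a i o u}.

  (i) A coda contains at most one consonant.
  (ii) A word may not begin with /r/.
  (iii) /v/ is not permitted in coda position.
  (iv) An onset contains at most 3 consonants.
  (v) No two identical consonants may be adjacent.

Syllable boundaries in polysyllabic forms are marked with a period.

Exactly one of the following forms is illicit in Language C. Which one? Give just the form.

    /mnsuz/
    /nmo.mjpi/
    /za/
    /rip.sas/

/mnsuz/ — σ1 onset /mns/ (3C), coda /z/ ok → licit
/nmo.mjpi/ — σ1 onset /nm/ (2C), coda /∅/ ok; σ2 onset /mjp/ (3C), coda /∅/ ok → licit
/za/ — σ1 onset /z/, coda /∅/ ok → licit
/rip.sas/ — violates constraint (ii): word begins with /r/ → illicit

/rip.sas/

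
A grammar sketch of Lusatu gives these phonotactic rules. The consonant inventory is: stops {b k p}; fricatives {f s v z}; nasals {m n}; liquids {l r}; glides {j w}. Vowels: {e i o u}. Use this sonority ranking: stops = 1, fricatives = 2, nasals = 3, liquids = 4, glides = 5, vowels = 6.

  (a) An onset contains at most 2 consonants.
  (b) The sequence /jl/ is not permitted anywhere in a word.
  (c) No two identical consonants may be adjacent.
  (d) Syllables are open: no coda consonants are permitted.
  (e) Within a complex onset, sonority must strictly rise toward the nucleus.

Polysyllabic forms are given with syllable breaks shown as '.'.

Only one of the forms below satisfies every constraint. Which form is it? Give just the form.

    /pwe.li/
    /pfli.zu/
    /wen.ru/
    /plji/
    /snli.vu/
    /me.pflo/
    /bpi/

/pwe.li/ — σ1 onset /pw/ (1→5 rises), coda /∅/ ok; σ2 onset /l/, coda /∅/ ok → phonotactically legal
/pfli.zu/ — violates constraint (a): syllable 1 onset /pfl/ has 3 consonants (> 2) → phonotactically illegal
/wen.ru/ — violates constraint (d): syllable 1 coda /n/ has 1 consonant (> 0) → phonotactically illegal
/plji/ — violates constraint (a): syllable 1 onset /plj/ has 3 consonants (> 2) → phonotactically illegal
/snli.vu/ — violates constraint (a): syllable 1 onset /snl/ has 3 consonants (> 2) → phonotactically illegal
/me.pflo/ — violates constraint (a): syllable 2 onset /pfl/ has 3 consonants (> 2) → phonotactically illegal
/bpi/ — violates constraint (e): syllable 1 onset /bp/: /b/ (stop, 1) → /p/ (stop, 1) does not rise → phonotactically illegal

/pwe.li/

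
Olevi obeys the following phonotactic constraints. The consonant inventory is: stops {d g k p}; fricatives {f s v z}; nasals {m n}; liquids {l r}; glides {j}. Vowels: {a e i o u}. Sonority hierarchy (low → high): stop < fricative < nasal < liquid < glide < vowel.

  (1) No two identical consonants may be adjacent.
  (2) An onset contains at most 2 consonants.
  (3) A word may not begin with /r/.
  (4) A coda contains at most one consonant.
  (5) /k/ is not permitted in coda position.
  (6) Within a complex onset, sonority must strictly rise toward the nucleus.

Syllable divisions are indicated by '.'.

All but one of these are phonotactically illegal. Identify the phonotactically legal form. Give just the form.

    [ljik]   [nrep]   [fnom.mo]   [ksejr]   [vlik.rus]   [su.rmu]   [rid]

[nrep]

[ljik] — violates constraint 5: syllable 1 coda contains /k/ → phonotactically illegal
[nrep] — σ1 onset /nr/ (3→4 rises), coda /p/ ok → phonotactically legal
[fnom.mo] — violates constraint 1: adjacent identical consonants /mm/ → phonotactically illegal
[ksejr] — violates constraint 4: syllable 1 coda /jr/ has 2 consonants (> 1) → phonotactically illegal
[vlik.rus] — violates constraint 5: syllable 1 coda contains /k/ → phonotactically illegal
[su.rmu] — violates constraint 6: syllable 2 onset /rm/: /r/ (liquid, 4) → /m/ (nasal, 3) does not rise → phonotactically illegal
[rid] — violates constraint 3: word begins with /r/ → phonotactically illegal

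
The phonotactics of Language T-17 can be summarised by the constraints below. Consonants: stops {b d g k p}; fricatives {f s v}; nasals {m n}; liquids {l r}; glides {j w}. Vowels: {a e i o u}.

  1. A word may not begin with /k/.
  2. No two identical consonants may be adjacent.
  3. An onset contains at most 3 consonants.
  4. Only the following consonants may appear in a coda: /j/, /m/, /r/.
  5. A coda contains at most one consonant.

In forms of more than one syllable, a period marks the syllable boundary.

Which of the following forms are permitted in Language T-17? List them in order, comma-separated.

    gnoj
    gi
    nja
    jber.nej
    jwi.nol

gnoj, gi, nja, jber.nej

gnoj — σ1 onset /gn/ (2C), coda /j/ ok → permitted
gi — σ1 onset /g/, coda /∅/ ok → permitted
nja — σ1 onset /nj/ (2C), coda /∅/ ok → permitted
jber.nej — σ1 onset /jb/ (2C), coda /r/ ok; σ2 onset /n/, coda /j/ ok → permitted
jwi.nol — violates constraint 4: syllable 2 coda contains /l/, which is not a licensed coda consonant → not permitted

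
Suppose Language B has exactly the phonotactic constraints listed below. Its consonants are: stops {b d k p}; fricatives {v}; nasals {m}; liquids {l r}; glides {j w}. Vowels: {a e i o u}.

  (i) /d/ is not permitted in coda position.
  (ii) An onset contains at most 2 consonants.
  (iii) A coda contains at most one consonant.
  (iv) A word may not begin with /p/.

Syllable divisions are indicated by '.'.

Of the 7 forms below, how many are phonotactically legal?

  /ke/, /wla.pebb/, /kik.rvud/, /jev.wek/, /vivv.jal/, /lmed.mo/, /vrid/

2

/ke/ — σ1 onset /k/, coda /∅/ ok → phonotactically legal
/wla.pebb/ — violates constraint (iii): syllable 2 coda /bb/ has 2 consonants (> 1) → phonotactically illegal
/kik.rvud/ — violates constraint (i): syllable 2 coda contains /d/ → phonotactically illegal
/jev.wek/ — σ1 onset /j/, coda /v/ ok; σ2 onset /w/, coda /k/ ok → phonotactically legal
/vivv.jal/ — violates constraint (iii): syllable 1 coda /vv/ has 2 consonants (> 1) → phonotactically illegal
/lmed.mo/ — violates constraint (i): syllable 1 coda contains /d/ → phonotactically illegal
/vrid/ — violates constraint (i): syllable 1 coda contains /d/ → phonotactically illegal
Phonotactically legal: /ke/, /jev.wek/ → 2.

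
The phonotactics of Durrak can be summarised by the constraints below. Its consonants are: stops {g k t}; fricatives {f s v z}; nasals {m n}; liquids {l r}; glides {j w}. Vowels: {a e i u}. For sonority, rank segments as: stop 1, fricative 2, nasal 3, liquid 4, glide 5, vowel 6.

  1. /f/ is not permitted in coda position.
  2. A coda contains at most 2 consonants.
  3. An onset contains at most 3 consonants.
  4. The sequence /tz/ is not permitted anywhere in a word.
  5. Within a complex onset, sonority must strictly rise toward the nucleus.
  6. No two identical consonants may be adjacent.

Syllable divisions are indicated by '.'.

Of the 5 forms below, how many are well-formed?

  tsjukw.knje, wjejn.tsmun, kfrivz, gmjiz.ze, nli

tsjukw.knje — σ1 onset /tsj/ (1→2→5 rises), coda /kw/ (2C) ok; σ2 onset /knj/ (1→3→5 rises), coda /∅/ ok → well-formed
wjejn.tsmun — violates constraint 5: syllable 1 onset /wj/: /w/ (glide, 5) → /j/ (glide, 5) does not rise → ill-formed
kfrivz — σ1 onset /kfr/ (1→2→4 rises), coda /vz/ (2C) ok → well-formed
gmjiz.ze — violates constraint 6: adjacent identical consonants /zz/ → ill-formed
nli — σ1 onset /nl/ (3→4 rises), coda /∅/ ok → well-formed
Well-formed: tsjukw.knje, kfrivz, nli → 3.

3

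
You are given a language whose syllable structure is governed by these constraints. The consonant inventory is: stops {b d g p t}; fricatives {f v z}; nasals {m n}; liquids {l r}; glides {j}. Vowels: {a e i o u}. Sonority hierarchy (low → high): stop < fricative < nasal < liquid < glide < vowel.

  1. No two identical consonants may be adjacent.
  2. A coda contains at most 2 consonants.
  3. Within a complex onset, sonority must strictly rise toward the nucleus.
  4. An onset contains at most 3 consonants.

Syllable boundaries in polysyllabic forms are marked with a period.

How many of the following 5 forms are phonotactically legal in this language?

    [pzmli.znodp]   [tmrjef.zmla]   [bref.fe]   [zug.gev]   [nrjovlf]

[pzmli.znodp] — violates constraint 4: syllable 1 onset /pzml/ has 4 consonants (> 3) → phonotactically illegal
[tmrjef.zmla] — violates constraint 4: syllable 1 onset /tmrj/ has 4 consonants (> 3) → phonotactically illegal
[bref.fe] — violates constraint 1: adjacent identical consonants /ff/ → phonotactically illegal
[zug.gev] — violates constraint 1: adjacent identical consonants /gg/ → phonotactically illegal
[nrjovlf] — violates constraint 2: syllable 1 coda /vlf/ has 3 consonants (> 2) → phonotactically illegal
No form is phonotactically legal → 0.

0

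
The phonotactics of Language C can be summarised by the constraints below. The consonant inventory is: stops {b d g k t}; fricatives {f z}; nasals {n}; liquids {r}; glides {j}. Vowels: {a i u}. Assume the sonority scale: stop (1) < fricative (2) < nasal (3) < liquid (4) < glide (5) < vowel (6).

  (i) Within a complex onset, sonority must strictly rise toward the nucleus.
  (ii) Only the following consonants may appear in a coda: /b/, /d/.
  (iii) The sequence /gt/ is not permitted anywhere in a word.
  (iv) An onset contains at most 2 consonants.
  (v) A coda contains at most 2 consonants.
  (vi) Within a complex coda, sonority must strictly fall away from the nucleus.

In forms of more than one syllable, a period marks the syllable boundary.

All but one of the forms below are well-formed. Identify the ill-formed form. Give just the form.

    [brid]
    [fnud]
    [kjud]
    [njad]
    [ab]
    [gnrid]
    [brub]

[brid] — σ1 onset /br/ (1→4 rises), coda /d/ ok → well-formed
[fnud] — σ1 onset /fn/ (2→3 rises), coda /d/ ok → well-formed
[kjud] — σ1 onset /kj/ (1→5 rises), coda /d/ ok → well-formed
[njad] — σ1 onset /nj/ (3→5 rises), coda /d/ ok → well-formed
[ab] — σ1 onset /∅/, coda /b/ ok → well-formed
[gnrid] — violates constraint (iv): syllable 1 onset /gnr/ has 3 consonants (> 2) → ill-formed
[brub] — σ1 onset /br/ (1→4 rises), coda /b/ ok → well-formed

[gnrid]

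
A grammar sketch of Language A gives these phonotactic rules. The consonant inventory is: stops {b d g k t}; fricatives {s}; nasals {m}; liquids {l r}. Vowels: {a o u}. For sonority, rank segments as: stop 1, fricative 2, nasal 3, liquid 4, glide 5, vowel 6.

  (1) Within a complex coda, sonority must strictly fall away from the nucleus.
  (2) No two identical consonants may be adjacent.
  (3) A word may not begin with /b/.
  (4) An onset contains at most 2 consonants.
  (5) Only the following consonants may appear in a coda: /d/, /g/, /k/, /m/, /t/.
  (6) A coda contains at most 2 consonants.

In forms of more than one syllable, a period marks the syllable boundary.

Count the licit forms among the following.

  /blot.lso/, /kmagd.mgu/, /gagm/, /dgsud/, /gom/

1

/blot.lso/ — violates constraint 3: word begins with /b/ → illicit
/kmagd.mgu/ — violates constraint 1: syllable 1 coda /gd/: /g/ (stop, 1) → /d/ (stop, 1) does not fall → illicit
/gagm/ — violates constraint 1: syllable 1 coda /gm/: /g/ (stop, 1) → /m/ (nasal, 3) does not fall → illicit
/dgsud/ — violates constraint 4: syllable 1 onset /dgs/ has 3 consonants (> 2) → illicit
/gom/ — σ1 onset /g/, coda /m/ ok → licit
Licit: /gom/ → 1.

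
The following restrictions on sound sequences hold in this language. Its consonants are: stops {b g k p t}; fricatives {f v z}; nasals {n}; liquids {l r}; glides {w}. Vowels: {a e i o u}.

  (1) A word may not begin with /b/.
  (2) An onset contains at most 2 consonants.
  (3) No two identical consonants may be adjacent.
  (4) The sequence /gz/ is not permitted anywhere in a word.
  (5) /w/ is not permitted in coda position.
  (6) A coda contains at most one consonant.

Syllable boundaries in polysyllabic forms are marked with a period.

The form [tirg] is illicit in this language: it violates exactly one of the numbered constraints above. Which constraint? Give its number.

[tirg]: syllable 1 coda /rg/ has 2 consonants (> 1).
This is a violation of constraint 6: "A coda contains at most one consonant."
The remaining constraints (1, 2, 3, 4, 5) are satisfied.

6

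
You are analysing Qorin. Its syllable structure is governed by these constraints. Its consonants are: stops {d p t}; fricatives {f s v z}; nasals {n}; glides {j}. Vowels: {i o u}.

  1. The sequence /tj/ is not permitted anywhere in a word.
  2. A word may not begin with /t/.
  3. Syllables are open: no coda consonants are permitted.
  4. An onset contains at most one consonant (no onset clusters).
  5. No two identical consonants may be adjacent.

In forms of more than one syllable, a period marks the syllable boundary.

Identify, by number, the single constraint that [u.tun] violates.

[u.tun]: syllable 2 coda /n/ has 1 consonant (> 0).
This is a violation of constraint 3: "Syllables are open: no coda consonants are permitted."
The remaining constraints (1, 2, 4, 5) are satisfied.

3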